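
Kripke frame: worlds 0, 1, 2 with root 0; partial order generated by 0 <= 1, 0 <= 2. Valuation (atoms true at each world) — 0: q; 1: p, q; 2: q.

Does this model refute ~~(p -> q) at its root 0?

No

0 ||- ~~(p -> q): no world accessible from 0 forces ~(p -> q).
So the root 0 forces ~~(p -> q); the model is not a countermodel.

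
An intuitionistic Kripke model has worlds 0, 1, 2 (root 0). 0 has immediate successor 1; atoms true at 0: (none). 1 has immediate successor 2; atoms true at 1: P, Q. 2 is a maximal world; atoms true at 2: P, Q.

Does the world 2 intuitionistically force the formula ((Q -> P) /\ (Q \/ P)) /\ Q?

Yes

2 ||- ((Q -> P) /\ (Q \/ P)) /\ Q since 2 forces both conjuncts.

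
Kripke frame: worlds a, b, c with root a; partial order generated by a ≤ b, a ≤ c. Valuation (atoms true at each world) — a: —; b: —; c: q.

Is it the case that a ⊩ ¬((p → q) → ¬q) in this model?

No

a ⊮ ¬((p → q) → ¬q) since b is accessible from a and b ⊩ (p → q) → ¬q.
b ⊩ (p → q) → ¬q: every world accessible from b that forces p → q (namely b) also forces ¬q.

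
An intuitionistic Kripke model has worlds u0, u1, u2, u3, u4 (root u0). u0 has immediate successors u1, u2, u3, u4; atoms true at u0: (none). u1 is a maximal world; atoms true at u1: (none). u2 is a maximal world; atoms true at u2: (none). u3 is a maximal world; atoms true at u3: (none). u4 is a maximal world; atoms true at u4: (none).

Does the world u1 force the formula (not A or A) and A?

u1 does not force (not A or A) and A since u1 fails A.

No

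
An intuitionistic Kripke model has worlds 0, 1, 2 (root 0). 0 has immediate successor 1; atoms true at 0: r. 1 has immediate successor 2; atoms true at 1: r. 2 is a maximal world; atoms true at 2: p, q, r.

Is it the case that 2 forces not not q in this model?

Yes

2 forces not not q: no world accessible from 2 forces not q.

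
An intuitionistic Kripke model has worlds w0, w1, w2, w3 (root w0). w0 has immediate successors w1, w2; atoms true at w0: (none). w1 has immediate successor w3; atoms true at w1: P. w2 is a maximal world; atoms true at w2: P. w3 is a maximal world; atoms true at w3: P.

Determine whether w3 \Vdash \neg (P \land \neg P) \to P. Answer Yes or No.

w3 \Vdash \neg (P \land \neg P) \to P: every world accessible from w3 that forces \neg (P \land \neg P) (namely w3) also forces P.

Yes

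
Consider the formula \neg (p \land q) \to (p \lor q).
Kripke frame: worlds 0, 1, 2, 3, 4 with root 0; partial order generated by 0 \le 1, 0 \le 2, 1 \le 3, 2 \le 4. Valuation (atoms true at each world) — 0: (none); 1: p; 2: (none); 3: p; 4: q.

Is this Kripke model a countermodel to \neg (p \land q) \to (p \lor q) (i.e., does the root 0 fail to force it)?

0 \nVdash \neg (p \land q) \to (p \lor q): already at 0 itself, 0 \Vdash \neg (p \land q) but 0 \nVdash p \lor q.
0 \nVdash p \lor q: neither disjunct is forced at 0.
0 lacks atom p, so 0 \nVdash p.
So the root 0 does not force \neg (p \land q) \to (p \lor q); the model is a countermodel.

Yes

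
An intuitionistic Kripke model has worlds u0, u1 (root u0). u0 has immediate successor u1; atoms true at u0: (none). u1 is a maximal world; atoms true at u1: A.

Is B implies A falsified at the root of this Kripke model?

u0 forces B implies A vacuously: no world accessible from u0 forces the antecedent B.
So the root u0 forces B implies A; the model is not a countermodel.

No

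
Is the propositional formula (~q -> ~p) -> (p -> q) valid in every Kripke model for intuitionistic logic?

This is the converse of contraposition, which is not intuitionistically valid.
A Kripke countermodel: worlds s0, s1; order generated by s0 <= s1; atoms true at each world — s0:{p}; s1:{p,q}.
s0 ||-/- (~q -> ~p) -> (p -> q): already at s0 itself, s0 ||- ~q -> ~p but s0 ||-/- p -> q.
s0 ||-/- p -> q: already at s0 itself, s0 ||- p but s0 ||-/- q.
s0 lacks atom q, so s0 ||-/- q.
So the root s0 does not force the formula.

No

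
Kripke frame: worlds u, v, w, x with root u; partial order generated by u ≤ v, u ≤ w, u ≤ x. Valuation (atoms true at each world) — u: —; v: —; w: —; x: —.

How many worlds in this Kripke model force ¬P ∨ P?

4

u: forces it.
v: forces it.
w: forces it.
x: forces it.
Worlds forcing the formula: {u, v, w, x}.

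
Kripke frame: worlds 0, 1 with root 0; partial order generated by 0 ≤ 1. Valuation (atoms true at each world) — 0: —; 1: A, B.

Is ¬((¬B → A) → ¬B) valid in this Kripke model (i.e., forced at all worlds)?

Yes

0 ⊩ ¬((¬B → A) → ¬B): no world accessible from 0 forces (¬B → A) → ¬B.
Since the root 0 forces ¬((¬B → A) → ¬B) and forcing is persistent (monotone upward), every world forces it.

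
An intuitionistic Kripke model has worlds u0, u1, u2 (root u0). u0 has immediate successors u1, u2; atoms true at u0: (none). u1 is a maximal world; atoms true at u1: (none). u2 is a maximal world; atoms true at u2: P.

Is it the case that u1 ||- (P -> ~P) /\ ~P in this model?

Yes

u1 ||- (P -> ~P) /\ ~P since u1 forces both conjuncts.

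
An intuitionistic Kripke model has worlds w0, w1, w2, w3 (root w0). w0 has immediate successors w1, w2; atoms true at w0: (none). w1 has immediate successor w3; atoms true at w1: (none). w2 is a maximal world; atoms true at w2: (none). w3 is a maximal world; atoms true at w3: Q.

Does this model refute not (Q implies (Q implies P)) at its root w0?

Yes

w0 does not force not (Q implies (Q implies P)) since w2 is accessible from w0 and w2 forces Q implies (Q implies P).
w2 forces Q implies (Q implies P) vacuously: no world accessible from w2 forces the antecedent Q.
So the root w0 does not force not (Q implies (Q implies P)); the model is a countermodel.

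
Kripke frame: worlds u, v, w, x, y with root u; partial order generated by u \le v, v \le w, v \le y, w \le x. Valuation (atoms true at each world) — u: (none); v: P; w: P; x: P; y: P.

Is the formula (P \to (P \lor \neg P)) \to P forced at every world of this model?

No

Not every world: u \nVdash (P \to (P \lor \neg P)) \to P.
u \nVdash (P \to (P \lor \neg P)) \to P: already at u itself, u \Vdash P \to (P \lor \neg P) but u \nVdash P.
u lacks atom P, so u \nVdash P.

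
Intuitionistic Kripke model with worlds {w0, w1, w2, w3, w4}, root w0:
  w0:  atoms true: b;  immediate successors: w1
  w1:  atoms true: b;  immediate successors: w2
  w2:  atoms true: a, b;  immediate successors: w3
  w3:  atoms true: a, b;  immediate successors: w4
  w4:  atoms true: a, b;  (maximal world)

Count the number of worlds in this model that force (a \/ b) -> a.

w0: does not force it — w0 ||-/- (a \/ b) -> a: already at w0 itself, w0 ||- a \/ b but w0 ||-/- a.
w1: does not force it — w1 ||-/- (a \/ b) -> a: already at w1 itself, w1 ||- a \/ b but w1 ||-/- a.
w2: forces it.
w3: forces it.
w4: forces it.
Worlds forcing the formula: {w2, w3, w4}.

3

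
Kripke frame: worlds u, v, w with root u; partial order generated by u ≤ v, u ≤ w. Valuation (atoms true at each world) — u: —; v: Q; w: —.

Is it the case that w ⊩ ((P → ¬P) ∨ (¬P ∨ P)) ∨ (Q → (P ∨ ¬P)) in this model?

Yes

w ⊩ ((P → ¬P) ∨ (¬P ∨ P)) ∨ (Q → (P ∨ ¬P)) via the disjunct (P → ¬P) ∨ (¬P ∨ P).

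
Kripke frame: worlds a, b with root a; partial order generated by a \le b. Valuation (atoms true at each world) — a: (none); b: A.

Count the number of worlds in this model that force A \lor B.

1

a: does not force it — a \nVdash A \lor B: neither disjunct is forced at a.
b: forces it.
Worlds forcing the formula: {b}.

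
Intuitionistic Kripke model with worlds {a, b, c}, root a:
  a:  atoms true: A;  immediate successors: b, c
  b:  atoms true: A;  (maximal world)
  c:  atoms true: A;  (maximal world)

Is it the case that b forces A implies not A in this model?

No

b does not force A implies not A: already at b itself, b forces A but b does not force not A.
b does not force not A since b is accessible from b and b forces A.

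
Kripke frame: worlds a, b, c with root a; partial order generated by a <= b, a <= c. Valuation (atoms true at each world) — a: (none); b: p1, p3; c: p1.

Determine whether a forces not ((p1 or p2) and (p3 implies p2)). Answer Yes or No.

No

a does not force not ((p1 or p2) and (p3 implies p2)) since c is accessible from a and c forces (p1 or p2) and (p3 implies p2).
c forces (p1 or p2) and (p3 implies p2) since c forces both conjuncts.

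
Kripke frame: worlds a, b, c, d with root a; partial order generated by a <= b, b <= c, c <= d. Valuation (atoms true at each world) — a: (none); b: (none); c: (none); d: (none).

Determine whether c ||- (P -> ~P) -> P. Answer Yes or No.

c ||-/- (P -> ~P) -> P: already at c itself, c ||- P -> ~P but c ||-/- P.
c lacks atom P, so c ||-/- P.

No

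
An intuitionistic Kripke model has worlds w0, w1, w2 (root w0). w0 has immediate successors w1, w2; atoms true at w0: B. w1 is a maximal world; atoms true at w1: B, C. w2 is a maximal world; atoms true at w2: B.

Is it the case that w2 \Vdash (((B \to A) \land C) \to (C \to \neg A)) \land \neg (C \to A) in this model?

w2 \nVdash (((B \to A) \land C) \to (C \to \neg A)) \land \neg (C \to A) since w2 fails \neg (C \to A).

No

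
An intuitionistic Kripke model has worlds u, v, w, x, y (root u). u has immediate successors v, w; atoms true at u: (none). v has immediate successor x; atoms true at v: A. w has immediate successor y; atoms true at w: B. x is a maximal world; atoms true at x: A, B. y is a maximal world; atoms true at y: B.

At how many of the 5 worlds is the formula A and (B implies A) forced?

2

u: does not force it — u does not force A and (B implies A) since u fails A.
v: forces it.
w: does not force it — w does not force A and (B implies A) since w fails A.
x: forces it.
y: does not force it.
Worlds forcing the formula: {v, x}.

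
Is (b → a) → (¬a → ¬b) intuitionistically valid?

Yes

This is the forward direction of contraposition, which is intuitionistically derivable.
Assume b → a and ¬a. If b held then a would follow, contradicting ¬a; so ¬b.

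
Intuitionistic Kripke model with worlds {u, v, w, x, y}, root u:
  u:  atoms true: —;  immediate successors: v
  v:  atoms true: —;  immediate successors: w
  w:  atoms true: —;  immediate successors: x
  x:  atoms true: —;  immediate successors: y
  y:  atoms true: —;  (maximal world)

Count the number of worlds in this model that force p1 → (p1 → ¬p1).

u: forces it.
v: forces it.
w: forces it.
x: forces it.
y: forces it.
Worlds forcing the formula: {u, v, w, x, y}.

5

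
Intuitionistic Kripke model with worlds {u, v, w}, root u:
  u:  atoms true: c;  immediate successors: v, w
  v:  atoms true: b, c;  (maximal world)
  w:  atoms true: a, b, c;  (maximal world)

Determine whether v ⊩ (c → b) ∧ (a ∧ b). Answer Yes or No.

v ⊮ (c → b) ∧ (a ∧ b) since v fails a ∧ b.

No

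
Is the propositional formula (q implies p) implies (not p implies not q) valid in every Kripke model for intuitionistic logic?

This is the forward direction of contraposition, which is intuitionistically derivable.
Assume q implies p and not p. If q held then p would follow, contradicting not p; so not q.

Yes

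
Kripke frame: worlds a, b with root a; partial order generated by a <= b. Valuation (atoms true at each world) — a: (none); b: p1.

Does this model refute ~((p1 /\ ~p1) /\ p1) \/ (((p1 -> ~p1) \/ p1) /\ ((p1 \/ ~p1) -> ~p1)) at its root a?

a ||- ~((p1 /\ ~p1) /\ p1) \/ (((p1 -> ~p1) \/ p1) /\ ((p1 \/ ~p1) -> ~p1)) via the disjunct ~((p1 /\ ~p1) /\ p1).
So the root a forces ~((p1 /\ ~p1) /\ p1) \/ (((p1 -> ~p1) \/ p1) /\ ((p1 \/ ~p1) -> ~p1)); the model is not a countermodel.

No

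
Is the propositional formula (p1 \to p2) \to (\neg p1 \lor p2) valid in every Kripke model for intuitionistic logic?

No

This is the material-implication-as-disjunction principle, which is not intuitionistically valid.
A Kripke countermodel: worlds 0, 1; order generated by 0 \le 1; atoms true at each world — 0:{}; 1:{p1,p2}.
0 \nVdash (p1 \to p2) \to (\neg p1 \lor p2): already at 0 itself, 0 \Vdash p1 \to p2 but 0 \nVdash \neg p1 \lor p2.
0 \nVdash \neg p1 \lor p2: neither disjunct is forced at 0.
0 \nVdash \neg p1 since 1 is accessible from 0 and 1 \Vdash p1.
So the root 0 does not force the formula.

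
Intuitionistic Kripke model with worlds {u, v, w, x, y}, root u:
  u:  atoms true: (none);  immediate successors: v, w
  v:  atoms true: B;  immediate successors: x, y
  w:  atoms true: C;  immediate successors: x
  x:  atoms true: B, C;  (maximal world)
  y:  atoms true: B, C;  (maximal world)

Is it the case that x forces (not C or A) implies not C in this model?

Yes

x forces (not C or A) implies not C vacuously: no world accessible from x forces the antecedent not C or A.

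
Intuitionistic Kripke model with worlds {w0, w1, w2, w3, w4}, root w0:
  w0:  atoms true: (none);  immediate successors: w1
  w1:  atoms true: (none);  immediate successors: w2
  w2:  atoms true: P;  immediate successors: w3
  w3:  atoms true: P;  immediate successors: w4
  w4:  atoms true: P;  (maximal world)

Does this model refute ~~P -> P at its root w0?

w0 ||-/- ~~P -> P: already at w0 itself, w0 ||- ~~P but w0 ||-/- P.
w0 lacks atom P, so w0 ||-/- P.
So the root w0 does not force ~~P -> P; the model is a countermodel.

Yes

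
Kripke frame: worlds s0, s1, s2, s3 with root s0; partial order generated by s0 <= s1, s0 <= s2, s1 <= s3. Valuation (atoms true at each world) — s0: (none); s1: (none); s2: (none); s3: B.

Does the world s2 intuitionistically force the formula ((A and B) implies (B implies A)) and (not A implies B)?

No

s2 does not force ((A and B) implies (B implies A)) and (not A implies B) since s2 fails not A implies B.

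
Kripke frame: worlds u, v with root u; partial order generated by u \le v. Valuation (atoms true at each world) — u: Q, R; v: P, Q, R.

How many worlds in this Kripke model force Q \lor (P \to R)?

2

u: forces it.
v: forces it.
Worlds forcing the formula: {u, v}.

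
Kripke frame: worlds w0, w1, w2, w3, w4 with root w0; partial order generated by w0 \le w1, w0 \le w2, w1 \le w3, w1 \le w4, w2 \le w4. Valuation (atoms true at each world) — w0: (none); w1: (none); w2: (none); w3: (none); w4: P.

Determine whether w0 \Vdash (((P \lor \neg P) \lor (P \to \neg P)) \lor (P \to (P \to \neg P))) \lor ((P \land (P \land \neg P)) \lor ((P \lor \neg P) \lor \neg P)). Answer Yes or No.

No

w0 \nVdash (((P \lor \neg P) \lor (P \to \neg P)) \lor (P \to (P \to \neg P))) \lor ((P \land (P \land \neg P)) \lor ((P \lor \neg P) \lor \neg P)): neither disjunct is forced at w0.
w0 \nVdash ((P \lor \neg P) \lor (P \to \neg P)) \lor (P \to (P \to \neg P)): neither disjunct is forced at w0.
w0 \nVdash (P \lor \neg P) \lor (P \to \neg P): neither disjunct is forced at w0.
w0 \nVdash P \lor \neg P: neither disjunct is forced at w0.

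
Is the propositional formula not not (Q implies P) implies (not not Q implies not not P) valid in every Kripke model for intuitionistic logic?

Yes

This is the distribution of double negation over implication, which is intuitionistically derivable.
Assume not not (Q implies P) and not not Q; suppose not P. Then Q implies P would give not Q (by contraposition), contradicting not not Q; so not (Q implies P), contradicting not not (Q implies P). Hence not not P.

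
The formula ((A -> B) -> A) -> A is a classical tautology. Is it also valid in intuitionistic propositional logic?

This is Peirce's law, which is not intuitionistically valid.
A Kripke countermodel: worlds u0, u1; order generated by u0 <= u1; atoms true at each world — u0:{}; u1:{A}.
u0 ||-/- ((A -> B) -> A) -> A: already at u0 itself, u0 ||- (A -> B) -> A but u0 ||-/- A.
u0 lacks atom A, so u0 ||-/- A.
So the root u0 does not force the formula.

No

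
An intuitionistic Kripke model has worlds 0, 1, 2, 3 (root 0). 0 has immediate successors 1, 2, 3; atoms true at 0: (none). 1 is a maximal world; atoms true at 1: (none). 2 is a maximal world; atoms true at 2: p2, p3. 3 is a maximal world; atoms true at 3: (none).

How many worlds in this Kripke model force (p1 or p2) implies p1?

2

0: does not force it — 0 does not force (p1 or p2) implies p1: at the accessible world 2, 2 forces p1 or p2 but 2 does not force p1.
1: forces it.
2: does not force it.
3: forces it.
Worlds forcing the formula: {1, 3}.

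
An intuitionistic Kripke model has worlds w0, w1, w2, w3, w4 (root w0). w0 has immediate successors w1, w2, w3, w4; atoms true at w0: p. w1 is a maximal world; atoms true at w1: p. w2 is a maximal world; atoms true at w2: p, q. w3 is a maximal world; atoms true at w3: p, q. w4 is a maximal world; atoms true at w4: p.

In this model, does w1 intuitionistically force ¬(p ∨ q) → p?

Yes

w1 ⊩ ¬(p ∨ q) → p vacuously: no world accessible from w1 forces the antecedent ¬(p ∨ q).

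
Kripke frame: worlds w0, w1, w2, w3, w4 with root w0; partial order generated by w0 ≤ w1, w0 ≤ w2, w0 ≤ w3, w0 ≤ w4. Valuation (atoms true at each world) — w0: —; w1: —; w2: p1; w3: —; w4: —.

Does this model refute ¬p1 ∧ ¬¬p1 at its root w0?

w0 ⊮ ¬p1 ∧ ¬¬p1 since w0 fails ¬p1.
So the root w0 does not force ¬p1 ∧ ¬¬p1; the model is a countermodel.

Yes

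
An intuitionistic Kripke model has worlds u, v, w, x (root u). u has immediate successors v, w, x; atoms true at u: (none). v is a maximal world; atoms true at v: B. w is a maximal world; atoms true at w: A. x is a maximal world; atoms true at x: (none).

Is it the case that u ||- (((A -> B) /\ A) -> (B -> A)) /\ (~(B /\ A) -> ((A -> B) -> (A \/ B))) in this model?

u ||-/- (((A -> B) /\ A) -> (B -> A)) /\ (~(B /\ A) -> ((A -> B) -> (A \/ B))) since u fails ~(B /\ A) -> ((A -> B) -> (A \/ B)).

No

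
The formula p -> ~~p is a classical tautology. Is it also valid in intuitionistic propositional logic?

Yes

This is double-negation introduction, which is intuitionistically derivable.
If a world forces p then every accessible world forces p (persistence), so none forces ~p; hence ~~p.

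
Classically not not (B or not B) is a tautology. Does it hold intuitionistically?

Yes

This is the double negation of excluded middle, which is intuitionistically derivable.
Assuming not (B or not B): from B we'd get B or not B, so not B; but then B or not B again — contradiction. Hence not not (B or not B).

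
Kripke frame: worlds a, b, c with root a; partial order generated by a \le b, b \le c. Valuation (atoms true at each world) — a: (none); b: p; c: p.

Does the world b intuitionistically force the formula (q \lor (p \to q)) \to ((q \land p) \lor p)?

b \Vdash (q \lor (p \to q)) \to ((q \land p) \lor p) vacuously: no world accessible from b forces the antecedent q \lor (p \to q).

Yes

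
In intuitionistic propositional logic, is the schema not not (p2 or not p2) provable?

Yes

This is the double negation of excluded middle, which is intuitionistically derivable.
Assuming not (p2 or not p2): from p2 we'd get p2 or not p2, so not p2; but then p2 or not p2 again — contradiction. Hence not not (p2 or not p2).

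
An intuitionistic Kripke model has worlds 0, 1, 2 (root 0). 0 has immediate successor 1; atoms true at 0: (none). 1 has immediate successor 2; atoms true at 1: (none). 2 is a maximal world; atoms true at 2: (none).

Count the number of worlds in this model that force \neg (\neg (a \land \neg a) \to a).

0: forces it.
1: forces it.
2: forces it.
Worlds forcing the formula: {0, 1, 2}.

3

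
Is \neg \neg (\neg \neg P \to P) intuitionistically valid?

Yes

This is the double negation of double-negation elimination, which is intuitionistically derivable.
By Glivenko's theorem the double negation of any classical propositional tautology is intuitionistically provable; \neg \neg P \to P is classically a tautology.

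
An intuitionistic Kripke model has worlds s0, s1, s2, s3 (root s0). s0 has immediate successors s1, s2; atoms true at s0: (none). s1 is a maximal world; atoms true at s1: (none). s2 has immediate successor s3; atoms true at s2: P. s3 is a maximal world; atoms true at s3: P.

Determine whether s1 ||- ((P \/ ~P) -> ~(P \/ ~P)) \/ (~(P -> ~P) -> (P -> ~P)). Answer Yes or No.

Yes

s1 ||- ((P \/ ~P) -> ~(P \/ ~P)) \/ (~(P -> ~P) -> (P -> ~P)) via the disjunct ~(P -> ~P) -> (P -> ~P).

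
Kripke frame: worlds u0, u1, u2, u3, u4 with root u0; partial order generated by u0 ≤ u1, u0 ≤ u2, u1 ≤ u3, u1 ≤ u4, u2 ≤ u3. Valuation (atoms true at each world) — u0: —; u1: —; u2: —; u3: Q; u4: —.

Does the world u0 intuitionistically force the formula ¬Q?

u0 ⊮ ¬Q since u3 is accessible from u0 and u3 ⊩ Q.

No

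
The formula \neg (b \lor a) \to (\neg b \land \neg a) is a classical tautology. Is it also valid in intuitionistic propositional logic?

This is a constructively valid De Morgan direction (negated disjunction to conjunction of negations), which is intuitionistically derivable.
From \neg (b \lor a): if b held then b \lor a would, contradiction — so \neg b; similarly \neg a.

Yes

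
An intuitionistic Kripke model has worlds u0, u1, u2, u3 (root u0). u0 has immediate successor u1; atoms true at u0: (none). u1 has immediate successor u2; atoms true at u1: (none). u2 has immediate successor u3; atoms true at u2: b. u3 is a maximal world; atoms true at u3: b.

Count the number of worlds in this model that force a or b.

2

u0: does not force it — u0 does not force a or b: neither disjunct is forced at u0.
u1: does not force it — u1 does not force a or b: neither disjunct is forced at u1.
u2: forces it.
u3: forces it.
Worlds forcing the formula: {u2, u3}.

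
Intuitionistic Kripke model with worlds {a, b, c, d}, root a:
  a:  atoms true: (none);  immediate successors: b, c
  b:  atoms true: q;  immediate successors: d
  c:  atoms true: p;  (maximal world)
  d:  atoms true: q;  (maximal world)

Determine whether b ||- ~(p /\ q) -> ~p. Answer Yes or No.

b ||- ~(p /\ q) -> ~p: every world accessible from b that forces ~(p /\ q) (namely b, d) also forces ~p.

Yes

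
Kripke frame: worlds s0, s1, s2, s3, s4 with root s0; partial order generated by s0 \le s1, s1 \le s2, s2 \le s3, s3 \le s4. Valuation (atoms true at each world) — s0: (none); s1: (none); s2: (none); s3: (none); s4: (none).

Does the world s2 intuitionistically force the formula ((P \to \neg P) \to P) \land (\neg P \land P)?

s2 \nVdash ((P \to \neg P) \to P) \land (\neg P \land P) since s2 fails (P \to \neg P) \to P.

No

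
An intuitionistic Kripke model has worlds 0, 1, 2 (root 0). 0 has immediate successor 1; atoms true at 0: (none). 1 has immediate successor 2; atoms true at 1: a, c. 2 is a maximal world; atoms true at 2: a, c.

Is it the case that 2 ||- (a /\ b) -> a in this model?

Yes

2 ||- (a /\ b) -> a vacuously: no world accessible from 2 forces the antecedent a /\ b.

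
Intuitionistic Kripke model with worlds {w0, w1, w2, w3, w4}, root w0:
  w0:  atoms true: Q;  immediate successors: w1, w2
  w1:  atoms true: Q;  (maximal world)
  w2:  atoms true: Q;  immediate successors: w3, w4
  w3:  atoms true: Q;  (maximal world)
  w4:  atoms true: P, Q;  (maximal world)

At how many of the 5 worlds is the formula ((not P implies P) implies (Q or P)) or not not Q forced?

5

w0: forces it.
w1: forces it.
w2: forces it.
w3: forces it.
w4: forces it.
Worlds forcing the formula: {w0, w1, w2, w3, w4}.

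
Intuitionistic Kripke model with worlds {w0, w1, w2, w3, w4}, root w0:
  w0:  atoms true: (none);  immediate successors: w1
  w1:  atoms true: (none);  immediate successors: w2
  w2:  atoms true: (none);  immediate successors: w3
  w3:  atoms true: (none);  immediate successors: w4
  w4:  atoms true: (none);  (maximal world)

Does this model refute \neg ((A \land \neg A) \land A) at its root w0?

w0 \Vdash \neg ((A \land \neg A) \land A): no world accessible from w0 forces (A \land \neg A) \land A.
So the root w0 forces \neg ((A \land \neg A) \land A); the model is not a countermodel.

No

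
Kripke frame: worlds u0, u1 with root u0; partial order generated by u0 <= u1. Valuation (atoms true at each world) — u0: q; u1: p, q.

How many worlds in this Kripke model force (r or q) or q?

2

u0: forces it.
u1: forces it.
Worlds forcing the formula: {u0, u1}.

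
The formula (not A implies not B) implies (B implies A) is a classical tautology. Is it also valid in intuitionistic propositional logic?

No

This is the converse of contraposition, which is not intuitionistically valid.
A Kripke countermodel: worlds 0, 1; order generated by 0 <= 1; atoms true at each world — 0:{B}; 1:{A,B}.
0 does not force (not A implies not B) implies (B implies A): already at 0 itself, 0 forces not A implies not B but 0 does not force B implies A.
0 does not force B implies A: already at 0 itself, 0 forces B but 0 does not force A.
0 lacks atom A, so 0 does not force A.
So the root 0 does not force the formula.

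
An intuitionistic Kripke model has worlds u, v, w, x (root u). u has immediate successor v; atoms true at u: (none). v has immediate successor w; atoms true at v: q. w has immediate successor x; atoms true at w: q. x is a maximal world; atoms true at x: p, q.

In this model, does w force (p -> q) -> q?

Yes

w ||- (p -> q) -> q: every world accessible from w that forces p -> q (namely w, x) also forces q.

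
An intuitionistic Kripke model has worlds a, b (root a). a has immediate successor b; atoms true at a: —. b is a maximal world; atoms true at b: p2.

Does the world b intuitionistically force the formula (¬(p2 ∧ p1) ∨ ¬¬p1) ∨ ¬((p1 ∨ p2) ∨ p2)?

Yes

b ⊩ (¬(p2 ∧ p1) ∨ ¬¬p1) ∨ ¬((p1 ∨ p2) ∨ p2) via the disjunct ¬(p2 ∧ p1) ∨ ¬¬p1.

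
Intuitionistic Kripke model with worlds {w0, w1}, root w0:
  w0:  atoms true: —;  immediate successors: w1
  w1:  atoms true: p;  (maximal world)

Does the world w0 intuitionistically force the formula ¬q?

Yes

w0 ⊩ ¬q: no world accessible from w0 forces q.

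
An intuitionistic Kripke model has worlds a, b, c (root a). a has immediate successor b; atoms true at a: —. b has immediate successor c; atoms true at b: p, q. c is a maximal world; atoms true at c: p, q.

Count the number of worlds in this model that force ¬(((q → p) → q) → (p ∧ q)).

0

a: does not force it — a ⊮ ¬(((q → p) → q) → (p ∧ q)) since a is accessible from a and a ⊩ ((q → p) → q) → (p ∧ q).
b: does not force it — b ⊮ ¬(((q → p) → q) → (p ∧ q)) since b is accessible from b and b ⊩ ((q → p) → q) → (p ∧ q).
c: does not force it.
Worlds forcing the formula: { }.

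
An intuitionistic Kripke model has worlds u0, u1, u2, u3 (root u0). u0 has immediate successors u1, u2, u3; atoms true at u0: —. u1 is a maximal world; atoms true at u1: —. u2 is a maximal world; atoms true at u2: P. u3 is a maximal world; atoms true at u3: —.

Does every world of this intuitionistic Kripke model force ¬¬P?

Not every world: u0 ⊮ ¬¬P.
u0 ⊮ ¬¬P since u1 is accessible from u0 and u1 ⊩ ¬P.
u1 ⊩ ¬P: no world accessible from u1 forces P.

No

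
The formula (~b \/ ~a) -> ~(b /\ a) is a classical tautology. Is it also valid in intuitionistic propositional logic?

Yes

This is a constructively valid De Morgan direction (disjunction of negations to negated conjunction), which is intuitionistically derivable.
If ~b holds at a world then no accessible world forces b, hence none forces b /\ a; likewise for ~a.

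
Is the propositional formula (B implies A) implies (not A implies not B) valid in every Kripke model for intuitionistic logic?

Yes

This is the forward direction of contraposition, which is intuitionistically derivable.
Assume B implies A and not A. If B held then A would follow, contradicting not A; so not B.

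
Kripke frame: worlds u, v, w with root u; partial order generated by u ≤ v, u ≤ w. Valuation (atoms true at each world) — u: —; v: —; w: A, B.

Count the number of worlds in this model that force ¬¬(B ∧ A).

u: does not force it — u ⊮ ¬¬(B ∧ A) since v is accessible from u and v ⊩ ¬(B ∧ A).
v: does not force it — v ⊮ ¬¬(B ∧ A) since v is accessible from v and v ⊩ ¬(B ∧ A).
w: forces it.
Worlds forcing the formula: {w}.

1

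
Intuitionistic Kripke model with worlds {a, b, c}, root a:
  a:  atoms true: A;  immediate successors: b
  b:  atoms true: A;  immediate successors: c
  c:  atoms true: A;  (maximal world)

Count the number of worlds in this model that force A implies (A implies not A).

0

a: does not force it — a does not force A implies (A implies not A): already at a itself, a forces A but a does not force A implies not A.
b: does not force it — b does not force A implies (A implies not A): already at b itself, b forces A but b does not force A implies not A.
c: does not force it — c does not force A implies (A implies not A): already at c itself, c forces A but c does not force A implies not A.
Worlds forcing the formula: { }.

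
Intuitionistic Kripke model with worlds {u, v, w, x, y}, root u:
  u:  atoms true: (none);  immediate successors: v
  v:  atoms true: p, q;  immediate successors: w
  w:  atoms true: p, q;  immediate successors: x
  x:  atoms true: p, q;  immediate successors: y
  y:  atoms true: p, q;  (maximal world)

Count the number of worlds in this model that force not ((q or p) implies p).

u: does not force it — u does not force not ((q or p) implies p) since u is accessible from u and u forces (q or p) implies p.
v: does not force it.
w: does not force it.
x: does not force it.
y: does not force it.
Worlds forcing the formula: { }.

0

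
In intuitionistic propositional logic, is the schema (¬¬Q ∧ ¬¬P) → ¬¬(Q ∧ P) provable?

Yes

This is the distribution of double negation over conjunction, which is intuitionistically derivable.
Assume ¬¬Q, ¬¬P, and ¬(Q ∧ P). From Q we'd get ¬P (since Q ∧ P is refuted), contradicting ¬¬P; so ¬Q, contradicting ¬¬Q.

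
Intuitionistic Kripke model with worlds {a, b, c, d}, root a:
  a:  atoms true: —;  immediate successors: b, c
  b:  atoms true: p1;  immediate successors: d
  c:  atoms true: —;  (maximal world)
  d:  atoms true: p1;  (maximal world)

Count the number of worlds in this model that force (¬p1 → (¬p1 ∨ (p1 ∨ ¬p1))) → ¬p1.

a: does not force it — a ⊮ (¬p1 → (¬p1 ∨ (p1 ∨ ¬p1))) → ¬p1: already at a itself, a ⊩ ¬p1 → (¬p1 ∨ (p1 ∨ ¬p1)) but a ⊮ ¬p1.
b: does not force it — b ⊮ (¬p1 → (¬p1 ∨ (p1 ∨ ¬p1))) → ¬p1: already at b itself, b ⊩ ¬p1 → (¬p1 ∨ (p1 ∨ ¬p1)) but b ⊮ ¬p1.
c: forces it.
d: does not force it — d ⊮ (¬p1 → (¬p1 ∨ (p1 ∨ ¬p1))) → ¬p1: already at d itself, d ⊩ ¬p1 → (¬p1 ∨ (p1 ∨ ¬p1)) but d ⊮ ¬p1.
Worlds forcing the formula: {c}.

1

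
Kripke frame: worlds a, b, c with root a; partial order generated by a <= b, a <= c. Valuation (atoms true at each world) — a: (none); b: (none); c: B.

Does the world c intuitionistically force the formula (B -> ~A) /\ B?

c ||- (B -> ~A) /\ B since c forces both conjuncts.

Yes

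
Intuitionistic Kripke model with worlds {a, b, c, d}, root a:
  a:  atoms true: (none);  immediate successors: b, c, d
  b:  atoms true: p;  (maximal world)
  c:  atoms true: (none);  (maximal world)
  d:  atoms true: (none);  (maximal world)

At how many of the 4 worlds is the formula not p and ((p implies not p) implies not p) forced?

2

a: does not force it — a does not force not p and ((p implies not p) implies not p) since a fails not p.
b: does not force it.
c: forces it.
d: forces it.
Worlds forcing the formula: {c, d}.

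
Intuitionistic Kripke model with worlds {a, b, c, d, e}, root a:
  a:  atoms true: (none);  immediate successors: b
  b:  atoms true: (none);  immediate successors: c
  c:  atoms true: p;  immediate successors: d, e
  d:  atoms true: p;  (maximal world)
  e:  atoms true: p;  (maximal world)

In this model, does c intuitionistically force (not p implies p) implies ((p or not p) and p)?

c forces (not p implies p) implies ((p or not p) and p): every world accessible from c that forces not p implies p (namely c, d, e) also forces (p or not p) and p.

Yes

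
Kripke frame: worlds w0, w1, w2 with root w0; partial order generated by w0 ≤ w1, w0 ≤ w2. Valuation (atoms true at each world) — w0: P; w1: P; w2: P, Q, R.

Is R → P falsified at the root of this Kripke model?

w0 ⊩ R → P: every world accessible from w0 that forces R (namely w2) also forces P.
So the root w0 forces R → P; the model is not a countermodel.

No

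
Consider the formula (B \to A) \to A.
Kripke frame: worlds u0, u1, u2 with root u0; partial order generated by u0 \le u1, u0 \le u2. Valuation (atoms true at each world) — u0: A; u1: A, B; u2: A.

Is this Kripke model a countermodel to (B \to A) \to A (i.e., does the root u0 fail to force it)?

u0 \Vdash (B \to A) \to A: every world accessible from u0 that forces B \to A (namely u0, u1, u2) also forces A.
So the root u0 forces (B \to A) \to A; the model is not a countermodel.

No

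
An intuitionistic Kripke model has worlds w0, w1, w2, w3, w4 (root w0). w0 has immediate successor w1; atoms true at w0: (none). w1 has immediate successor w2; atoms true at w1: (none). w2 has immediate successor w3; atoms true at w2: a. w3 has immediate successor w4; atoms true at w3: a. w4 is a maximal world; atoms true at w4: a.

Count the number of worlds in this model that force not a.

0

w0: does not force it — w0 does not force not a since w2 is accessible from w0 and w2 forces a.
w1: does not force it — w1 does not force not a since w2 is accessible from w1 and w2 forces a.
w2: does not force it — w2 does not force not a since w2 is accessible from w2 and w2 forces a.
w3: does not force it.
w4: does not force it.
Worlds forcing the formula: { }.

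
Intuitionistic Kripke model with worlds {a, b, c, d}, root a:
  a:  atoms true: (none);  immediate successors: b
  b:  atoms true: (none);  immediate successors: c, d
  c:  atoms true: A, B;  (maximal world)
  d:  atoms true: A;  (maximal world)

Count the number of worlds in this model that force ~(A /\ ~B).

a: does not force it — a ||-/- ~(A /\ ~B) since d is accessible from a and d ||- A /\ ~B.
b: does not force it — b ||-/- ~(A /\ ~B) since d is accessible from b and d ||- A /\ ~B.
c: forces it.
d: does not force it — d ||-/- ~(A /\ ~B) since d is accessible from d and d ||- A /\ ~B.
Worlds forcing the formula: {c}.

1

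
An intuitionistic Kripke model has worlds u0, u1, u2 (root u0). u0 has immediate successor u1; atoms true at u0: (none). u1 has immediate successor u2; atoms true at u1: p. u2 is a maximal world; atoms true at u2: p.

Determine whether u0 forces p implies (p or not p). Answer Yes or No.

Yes

u0 forces p implies (p or not p): every world accessible from u0 that forces p (namely u1, u2) also forces p or not p.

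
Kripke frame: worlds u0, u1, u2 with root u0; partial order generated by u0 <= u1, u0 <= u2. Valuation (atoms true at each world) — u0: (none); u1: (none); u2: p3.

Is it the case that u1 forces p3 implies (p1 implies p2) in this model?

u1 forces p3 implies (p1 implies p2) vacuously: no world accessible from u1 forces the antecedent p3.

Yes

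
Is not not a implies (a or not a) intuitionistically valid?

This is a variant of double-negation elimination (deriving excluded middle from double negation), which is not intuitionistically valid.
A Kripke countermodel: worlds 0, 1; order generated by 0 <= 1; atoms true at each world — 0:{}; 1:{a}.
0 does not force not not a implies (a or not a): already at 0 itself, 0 forces not not a but 0 does not force a or not a.
0 does not force a or not a: neither disjunct is forced at 0.
0 lacks atom a, so 0 does not force a.
So the root 0 does not force the formula.

No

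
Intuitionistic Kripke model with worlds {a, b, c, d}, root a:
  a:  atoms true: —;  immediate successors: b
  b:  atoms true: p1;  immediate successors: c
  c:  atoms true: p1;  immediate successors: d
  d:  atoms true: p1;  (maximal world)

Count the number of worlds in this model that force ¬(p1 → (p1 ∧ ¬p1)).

4

a: forces it.
b: forces it.
c: forces it.
d: forces it.
Worlds forcing the formula: {a, b, c, d}.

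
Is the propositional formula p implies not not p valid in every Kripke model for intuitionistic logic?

Yes

This is double-negation introduction, which is intuitionistically derivable.
If a world forces p then every accessible world forces p (persistence), so none forces not p; hence not not p.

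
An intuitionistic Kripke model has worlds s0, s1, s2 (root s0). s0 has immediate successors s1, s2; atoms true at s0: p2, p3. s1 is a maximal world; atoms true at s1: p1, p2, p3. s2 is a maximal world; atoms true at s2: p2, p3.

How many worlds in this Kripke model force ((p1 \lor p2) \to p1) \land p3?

1

s0: does not force it — s0 \nVdash ((p1 \lor p2) \to p1) \land p3 since s0 fails (p1 \lor p2) \to p1.
s1: forces it.
s2: does not force it.
Worlds forcing the formula: {s1}.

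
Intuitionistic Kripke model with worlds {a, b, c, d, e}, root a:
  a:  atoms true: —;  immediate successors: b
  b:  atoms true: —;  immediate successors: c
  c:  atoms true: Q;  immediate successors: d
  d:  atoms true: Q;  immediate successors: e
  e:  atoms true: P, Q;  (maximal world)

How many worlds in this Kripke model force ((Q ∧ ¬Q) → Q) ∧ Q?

3

a: does not force it — a ⊮ ((Q ∧ ¬Q) → Q) ∧ Q since a fails Q.
b: does not force it — b ⊮ ((Q ∧ ¬Q) → Q) ∧ Q since b fails Q.
c: forces it.
d: forces it.
e: forces it.
Worlds forcing the formula: {c, d, e}.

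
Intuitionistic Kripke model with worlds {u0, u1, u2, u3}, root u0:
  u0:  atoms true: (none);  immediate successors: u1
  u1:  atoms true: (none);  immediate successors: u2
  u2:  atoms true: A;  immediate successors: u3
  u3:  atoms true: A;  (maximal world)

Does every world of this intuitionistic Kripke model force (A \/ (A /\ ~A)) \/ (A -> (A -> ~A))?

No

Not every world: u0 ||-/- (A \/ (A /\ ~A)) \/ (A -> (A -> ~A)).
u0 ||-/- (A \/ (A /\ ~A)) \/ (A -> (A -> ~A)): neither disjunct is forced at u0.
u0 ||-/- A \/ (A /\ ~A): neither disjunct is forced at u0.
u0 lacks atom A, so u0 ||-/- A.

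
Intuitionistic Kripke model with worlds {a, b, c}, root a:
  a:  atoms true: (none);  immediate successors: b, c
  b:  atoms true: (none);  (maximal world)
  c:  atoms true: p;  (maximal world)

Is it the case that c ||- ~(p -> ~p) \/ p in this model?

Yes

c ||- ~(p -> ~p) \/ p via the disjunct ~(p -> ~p).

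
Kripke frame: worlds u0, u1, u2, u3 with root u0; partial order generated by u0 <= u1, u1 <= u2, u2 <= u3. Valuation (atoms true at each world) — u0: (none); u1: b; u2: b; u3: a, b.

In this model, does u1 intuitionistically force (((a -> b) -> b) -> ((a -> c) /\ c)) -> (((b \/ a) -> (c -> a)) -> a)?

Yes

u1 ||- (((a -> b) -> b) -> ((a -> c) /\ c)) -> (((b \/ a) -> (c -> a)) -> a) vacuously: no world accessible from u1 forces the antecedent ((a -> b) -> b) -> ((a -> c) /\ c).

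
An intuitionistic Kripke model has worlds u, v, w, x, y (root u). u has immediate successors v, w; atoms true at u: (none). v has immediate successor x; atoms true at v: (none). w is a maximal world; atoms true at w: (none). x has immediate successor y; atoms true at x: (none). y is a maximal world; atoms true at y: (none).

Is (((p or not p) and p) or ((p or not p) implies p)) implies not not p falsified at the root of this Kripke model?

u forces (((p or not p) and p) or ((p or not p) implies p)) implies not not p vacuously: no world accessible from u forces the antecedent ((p or not p) and p) or ((p or not p) implies p).
So the root u forces (((p or not p) and p) or ((p or not p) implies p)) implies not not p; the model is not a countermodel.

No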